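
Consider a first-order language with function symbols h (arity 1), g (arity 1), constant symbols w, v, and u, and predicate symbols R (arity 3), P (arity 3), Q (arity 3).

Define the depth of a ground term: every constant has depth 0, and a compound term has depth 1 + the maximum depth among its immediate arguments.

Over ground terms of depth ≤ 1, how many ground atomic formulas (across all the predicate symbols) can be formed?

First count ground terms of depth ≤ 1.
Count level by level. With function symbols h/1, g/1, the terms of depth ≤ k are the 3 constants together with each function applied to depth-≤(k−1) tuples, so N_k = 3 + N_{k-1} + N_{k-1}.
N_0 = 3
N_1 = 3 + 3 + 3 = 9
So |H| = 9.
Each predicate of arity r yields |H|^r ground atoms (one per choice of an r-tuple from H):
  R: 9^3 = 729;  P: 9^3 = 729;  Q: 9^3 = 729
Total ground atoms: 729 + 729 + 729 = 2187.

2187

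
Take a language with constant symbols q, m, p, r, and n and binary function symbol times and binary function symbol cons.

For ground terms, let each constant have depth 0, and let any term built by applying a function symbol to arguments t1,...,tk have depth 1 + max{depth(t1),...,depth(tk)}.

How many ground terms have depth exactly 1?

Count level by level. With function symbols times/2, cons/2, the terms of depth ≤ k are the 5 constants together with each function applied to depth-≤(k−1) tuples, so N_k = 5 + N_{k-1}^2 + N_{k-1}^2.
N_0 = 5
N_1 = 5 + 5^2 + 5^2 = 55
Terms of depth exactly 1: N_1 − N_0 = 55 − 5 = 50.

50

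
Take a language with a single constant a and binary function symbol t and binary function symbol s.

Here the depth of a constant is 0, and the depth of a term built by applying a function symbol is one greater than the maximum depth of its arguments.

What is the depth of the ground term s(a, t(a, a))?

depth(t(a, a)) = 1 + max(0, 0) = 1
depth(s(a, t(a, a))) = 1 + max(0, 1) = 2

2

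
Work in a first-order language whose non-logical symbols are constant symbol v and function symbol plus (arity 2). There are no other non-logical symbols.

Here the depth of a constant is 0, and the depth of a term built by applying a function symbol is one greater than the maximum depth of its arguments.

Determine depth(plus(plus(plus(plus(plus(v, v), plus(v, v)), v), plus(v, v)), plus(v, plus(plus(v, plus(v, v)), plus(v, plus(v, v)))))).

5

depth(plus(v, v)) = 1 + max(0, 0) = 1
depth(plus(plus(v, v), plus(v, v))) = 1 + max(1, 1) = 2
depth(plus(plus(plus(v, v), plus(v, v)), v)) = 1 + max(2, 0) = 3
depth(plus(plus(plus(plus(v, v), plus(v, v)), v), plus(v, v))) = 1 + max(3, 1) = 4
depth(plus(v, plus(v, v))) = 1 + max(0, 1) = 2
depth(plus(plus(v, plus(v, v)), plus(v, plus(v, v)))) = 1 + max(2, 2) = 3
depth(plus(v, plus(plus(v, plus(v, v)), plus(v, plus(v, v))))) = 1 + max(0, 3) = 4
depth(plus(plus(plus(plus(plus(v, v), plus(v, v)), v), plus(v, v)), plus(v, plus(plus(v, plus(v, v)), plus(v, plus(v, v)))))) = 1 + max(4, 4) = 5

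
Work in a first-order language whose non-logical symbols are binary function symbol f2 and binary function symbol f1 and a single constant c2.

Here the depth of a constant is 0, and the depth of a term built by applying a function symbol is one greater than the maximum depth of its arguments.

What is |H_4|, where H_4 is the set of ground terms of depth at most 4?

1045459

If N_k denotes the number of depth-≤k ground terms, the 1 constant gives N_0 = 1, and each function symbol of arity r contributes N_{k-1}^r new terms at level k: N_k = 1 + N_{k-1}^2 + N_{k-1}^2.
N_0 = 1
N_1 = 1 + 1^2 + 1^2 = 3
N_2 = 1 + 3^2 + 3^2 = 19
N_3 = 1 + 19^2 + 19^2 = 723
N_4 = 1 + 723^2 + 723^2 = 1045459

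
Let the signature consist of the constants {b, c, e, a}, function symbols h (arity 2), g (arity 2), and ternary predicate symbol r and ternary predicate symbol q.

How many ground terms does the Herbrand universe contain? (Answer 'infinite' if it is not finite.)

The signature has at least one function symbol (h, arity 2) and at least one constant (b).
Iterating h gives infinitely many distinct ground terms: b, h(b, b), h(h(b, b), h(b, b)), ...
So the Herbrand universe is infinite.

infinite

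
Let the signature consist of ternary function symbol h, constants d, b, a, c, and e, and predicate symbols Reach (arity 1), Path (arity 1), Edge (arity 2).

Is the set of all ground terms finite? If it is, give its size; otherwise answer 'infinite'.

infinite

The signature has at least one function symbol (h, arity 3) and at least one constant (d).
Iterating h gives infinitely many distinct ground terms: d, h(d, d, d), h(h(d, d, d), h(d, d, d), h(d, d, d)), ...
So the Herbrand universe is infinite.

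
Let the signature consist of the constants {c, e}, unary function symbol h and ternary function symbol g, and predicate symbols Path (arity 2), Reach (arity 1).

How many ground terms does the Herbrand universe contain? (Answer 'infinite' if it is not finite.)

infinite

The signature has at least one function symbol (h, arity 1) and at least one constant (c).
Iterating h gives infinitely many distinct ground terms: c, h(c), h(h(c)), ...
So the Herbrand universe is infinite.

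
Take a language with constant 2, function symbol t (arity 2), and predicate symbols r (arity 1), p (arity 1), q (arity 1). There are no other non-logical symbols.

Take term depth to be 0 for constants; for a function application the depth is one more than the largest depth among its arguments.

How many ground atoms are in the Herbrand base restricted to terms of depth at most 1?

First count ground terms of depth ≤ 1.
Let N_k = |{terms of depth ≤ k}|. Then N_0 = 1 and N_k = 1 + N_{k-1}^2 for k ≥ 1 (one summand per function symbol, arity giving the exponent).
N_0 = 1
N_1 = 1 + 1^2 = 2
Explicitly: 2, t(2, 2).
So |H| = 2.
Each predicate of arity r yields |H|^r ground atoms (one per choice of an r-tuple from H):
  r: 2;  p: 2;  q: 2
Total ground atoms: 2 + 2 + 2 = 6.

6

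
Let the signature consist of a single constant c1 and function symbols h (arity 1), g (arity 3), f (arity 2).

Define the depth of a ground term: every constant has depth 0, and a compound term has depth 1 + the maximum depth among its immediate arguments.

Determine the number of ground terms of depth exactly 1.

If N_k denotes the number of depth-≤k ground terms, the 1 constant gives N_0 = 1, and each function symbol of arity r contributes N_{k-1}^r new terms at level k: N_k = 1 + N_{k-1} + N_{k-1}^3 + N_{k-1}^2.
N_0 = 1
N_1 = 1 + 1 + 1^3 + 1^2 = 4
Terms of depth exactly 1: N_1 − N_0 = 4 − 1 = 3.

3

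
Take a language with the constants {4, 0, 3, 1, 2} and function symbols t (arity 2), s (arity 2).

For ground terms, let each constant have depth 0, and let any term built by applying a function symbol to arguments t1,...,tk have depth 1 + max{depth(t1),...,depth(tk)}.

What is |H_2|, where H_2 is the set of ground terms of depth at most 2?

6055

Let N_k count ground terms of depth at most k. Each non-constant term of depth ≤ k is some function symbol applied to depth-≤(k−1) arguments, giving N_k = 5 + N_{k-1}^2 + N_{k-1}^2.
N_0 = 5
N_1 = 5 + 5^2 + 5^2 = 55
N_2 = 5 + 55^2 + 55^2 = 6055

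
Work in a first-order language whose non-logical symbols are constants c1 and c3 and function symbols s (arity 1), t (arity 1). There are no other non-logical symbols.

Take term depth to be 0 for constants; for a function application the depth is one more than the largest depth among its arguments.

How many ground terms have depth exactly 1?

Let N_k count ground terms of depth at most k. Each non-constant term of depth ≤ k is some function symbol applied to depth-≤(k−1) arguments, giving N_k = 2 + N_{k-1} + N_{k-1}.
N_0 = 2
N_1 = 2 + 2 + 2 = 6
Terms of depth exactly 1: N_1 − N_0 = 6 − 2 = 4.

4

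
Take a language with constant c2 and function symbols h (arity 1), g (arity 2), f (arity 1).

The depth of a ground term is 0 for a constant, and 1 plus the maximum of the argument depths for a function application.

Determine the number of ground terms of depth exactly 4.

Let N_k count ground terms of depth at most k. Each non-constant term of depth ≤ k is some function symbol applied to depth-≤(k−1) arguments, giving N_k = 1 + N_{k-1} + N_{k-1}^2 + N_{k-1}.
N_0 = 1
N_1 = 1 + 1 + 1^2 + 1 = 4
N_2 = 1 + 4 + 4^2 + 4 = 25
N_3 = 1 + 25 + 25^2 + 25 = 676
N_4 = 1 + 676 + 676^2 + 676 = 458329
Terms of depth exactly 4: N_4 − N_3 = 458329 − 676 = 457653.

457653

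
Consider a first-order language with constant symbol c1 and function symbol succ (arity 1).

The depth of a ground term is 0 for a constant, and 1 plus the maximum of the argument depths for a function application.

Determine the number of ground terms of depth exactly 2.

1

Let N_k count ground terms of depth at most k. Each non-constant term of depth ≤ k is some function symbol applied to depth-≤(k−1) arguments, giving N_k = 1 + N_{k-1}.
N_0 = 1
N_1 = 1 + 1 = 2
N_2 = 1 + 2 = 3
Terms of depth exactly 2: N_2 − N_1 = 3 − 2 = 1.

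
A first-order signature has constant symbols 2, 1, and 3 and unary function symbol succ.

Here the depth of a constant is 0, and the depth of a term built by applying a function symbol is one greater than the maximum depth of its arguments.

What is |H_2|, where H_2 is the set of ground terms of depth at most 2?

9

If N_k denotes the number of depth-≤k ground terms, the 3 constants give N_0 = 3, and each function symbol of arity r contributes N_{k-1}^r new terms at level k: N_k = 3 + N_{k-1}.
N_0 = 3
N_1 = 3 + 3 = 6
N_2 = 3 + 6 = 9
Explicitly: 2, 1, 3, succ(2), succ(1), succ(3), succ(succ(2)), succ(succ(1)), succ(succ(3)).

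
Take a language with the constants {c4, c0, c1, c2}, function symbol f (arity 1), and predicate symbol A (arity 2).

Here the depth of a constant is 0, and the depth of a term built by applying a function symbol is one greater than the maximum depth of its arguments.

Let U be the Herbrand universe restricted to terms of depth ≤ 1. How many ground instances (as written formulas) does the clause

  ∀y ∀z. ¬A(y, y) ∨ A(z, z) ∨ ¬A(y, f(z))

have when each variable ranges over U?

Ground terms of depth ≤ 1:
  Count level by level. With function symbols f/1, the terms of depth ≤ k are the 4 constants together with each function applied to depth-≤(k−1) tuples, so N_k = 4 + N_{k-1}.
  N_0 = 4
  N_1 = 4 + 4 = 8
So there are 8 ground terms available for substitution.
The body mentions every one of the 2 quantified variables; since ground terms form a free algebra, no two substitutions collapse to the same formula.
Number of ground instances = 8^2 = 64.

64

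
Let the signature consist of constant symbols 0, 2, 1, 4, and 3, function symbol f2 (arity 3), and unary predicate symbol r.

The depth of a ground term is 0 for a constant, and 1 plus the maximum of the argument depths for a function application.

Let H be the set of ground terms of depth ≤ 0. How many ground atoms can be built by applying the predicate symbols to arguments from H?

First count ground terms of depth ≤ 0.
Let N_k = |{terms of depth ≤ k}|. Then N_0 = 5 and N_k = 5 + N_{k-1}^3 for k ≥ 1 (one summand per function symbol, arity giving the exponent).
N_0 = 5
Explicitly: 0, 2, 1, 4, 3.
So |H| = 5.
Ground atoms are formed by filling each argument slot of a predicate with a term from H, so an r-ary predicate gives |H|^r atoms:
  r: 5
Total ground atoms: 5.

5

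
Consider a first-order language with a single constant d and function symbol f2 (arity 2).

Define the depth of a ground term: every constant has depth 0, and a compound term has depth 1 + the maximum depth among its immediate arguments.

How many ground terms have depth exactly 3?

Write N_k for the number of ground terms of depth ≤ k. A term of depth ≤ k is either a constant or a function symbol applied to arguments of depth ≤ k−1, so N_k = 1 + N_{k-1}^2.
N_0 = 1
N_1 = 1 + 1^2 = 2
N_2 = 1 + 2^2 = 5
N_3 = 1 + 5^2 = 26
Terms of depth exactly 3: N_3 − N_2 = 26 − 5 = 21.

21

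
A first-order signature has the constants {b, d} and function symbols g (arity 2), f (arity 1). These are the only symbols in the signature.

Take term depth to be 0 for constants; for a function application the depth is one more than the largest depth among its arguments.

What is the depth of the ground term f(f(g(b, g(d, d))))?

4

depth(g(d, d)) = 1 + max(0, 0) = 1
depth(g(b, g(d, d))) = 1 + max(0, 1) = 2
depth(f(g(b, g(d, d)))) = 1 + depth(g(b, g(d, d))) = 1 + 2 = 3
depth(f(f(g(b, g(d, d))))) = 1 + depth(f(g(b, g(d, d)))) = 1 + 3 = 4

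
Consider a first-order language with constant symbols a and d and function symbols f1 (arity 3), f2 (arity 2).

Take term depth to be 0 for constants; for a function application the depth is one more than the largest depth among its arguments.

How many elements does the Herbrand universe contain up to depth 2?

Count level by level. With function symbols f1/3, f2/2, the terms of depth ≤ k are the 2 constants together with each function applied to depth-≤(k−1) tuples, so N_k = 2 + N_{k-1}^3 + N_{k-1}^2.
N_0 = 2
N_1 = 2 + 2^3 + 2^2 = 14
N_2 = 2 + 14^3 + 14^2 = 2942

2942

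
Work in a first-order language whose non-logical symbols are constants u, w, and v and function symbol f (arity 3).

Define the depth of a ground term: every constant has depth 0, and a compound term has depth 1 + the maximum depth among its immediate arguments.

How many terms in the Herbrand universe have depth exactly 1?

Let N_k count ground terms of depth at most k. Each non-constant term of depth ≤ k is some function symbol applied to depth-≤(k−1) arguments, giving N_k = 3 + N_{k-1}^3.
N_0 = 3
N_1 = 3 + 3^3 = 30
Terms of depth exactly 1: N_1 − N_0 = 30 − 3 = 27.

27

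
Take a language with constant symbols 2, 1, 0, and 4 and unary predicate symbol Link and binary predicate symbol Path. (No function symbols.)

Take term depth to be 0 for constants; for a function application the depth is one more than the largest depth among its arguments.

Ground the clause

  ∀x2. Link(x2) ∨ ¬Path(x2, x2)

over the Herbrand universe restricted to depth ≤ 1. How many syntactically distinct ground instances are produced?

Ground terms of depth ≤ 1:
  With no function symbols every ground term is a constant, so there are exactly 4 ground terms at every depth bound.
  N_0 = 4
  N_1 = 4
  Explicitly: 2, 1, 0, 4.
So there are 4 ground terms available for substitution.
There is 1 variable to instantiate (x2),  occurring in at least one literal, so different choices give different ground instances.
Number of ground instances = 4.

4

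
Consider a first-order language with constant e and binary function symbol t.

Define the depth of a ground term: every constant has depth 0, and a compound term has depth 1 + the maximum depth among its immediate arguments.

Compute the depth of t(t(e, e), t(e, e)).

2

depth(t(e, e)) = 1 + max(0, 0) = 1
depth(t(t(e, e), t(e, e))) = 1 + max(1, 1) = 2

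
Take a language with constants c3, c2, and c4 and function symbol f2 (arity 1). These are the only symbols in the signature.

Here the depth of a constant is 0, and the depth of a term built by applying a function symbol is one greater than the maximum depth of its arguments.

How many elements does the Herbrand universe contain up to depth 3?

12

Let N_k = |{terms of depth ≤ k}|. Then N_0 = 3 and N_k = 3 + N_{k-1} for k ≥ 1 (one summand per function symbol, arity giving the exponent).
N_0 = 3
N_1 = 3 + 3 = 6
N_2 = 3 + 6 = 9
N_3 = 3 + 9 = 12
Explicitly: c3, c2, c4, f2(c3), f2(c2), f2(c4), f2(f2(c3)), f2(f2(c2)), f2(f2(c4)), f2(f2(f2(c3))), f2(f2(f2(c2))), f2(f2(f2(c4))).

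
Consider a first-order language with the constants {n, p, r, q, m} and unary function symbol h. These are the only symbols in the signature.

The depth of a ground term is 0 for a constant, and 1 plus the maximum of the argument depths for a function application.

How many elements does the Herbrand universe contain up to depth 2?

Count level by level. With function symbols h/1, the terms of depth ≤ k are the 5 constants together with each function applied to depth-≤(k−1) tuples, so N_k = 5 + N_{k-1}.
N_0 = 5
N_1 = 5 + 5 = 10
N_2 = 5 + 10 = 15

15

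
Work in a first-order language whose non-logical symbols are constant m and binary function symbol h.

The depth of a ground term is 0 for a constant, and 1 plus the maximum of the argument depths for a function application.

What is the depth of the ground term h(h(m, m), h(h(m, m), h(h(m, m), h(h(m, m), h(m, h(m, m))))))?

depth(h(m, m)) = 1 + max(0, 0) = 1
depth(h(m, h(m, m))) = 1 + max(0, 1) = 2
depth(h(h(m, m), h(m, h(m, m)))) = 1 + max(1, 2) = 3
depth(h(h(m, m), h(h(m, m), h(m, h(m, m))))) = 1 + max(1, 3) = 4
depth(h(h(m, m), h(h(m, m), h(h(m, m), h(m, h(m, m)))))) = 1 + max(1, 4) = 5
depth(h(h(m, m), h(h(m, m), h(h(m, m), h(h(m, m), h(m, h(m, m))))))) = 1 + max(1, 5) = 6

6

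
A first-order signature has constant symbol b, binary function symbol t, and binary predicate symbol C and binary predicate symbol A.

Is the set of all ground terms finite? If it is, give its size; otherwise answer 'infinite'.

infinite

The signature has at least one function symbol (t, arity 2) and at least one constant (b).
Iterating t gives infinitely many distinct ground terms: b, t(b, b), t(t(b, b), t(b, b)), ...
So the Herbrand universe is infinite.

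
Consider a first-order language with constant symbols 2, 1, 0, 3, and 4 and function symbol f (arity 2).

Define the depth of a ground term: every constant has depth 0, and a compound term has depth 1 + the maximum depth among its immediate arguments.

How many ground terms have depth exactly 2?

875

Write N_k for the number of ground terms of depth ≤ k. A term of depth ≤ k is either a constant or a function symbol applied to arguments of depth ≤ k−1, so N_k = 5 + N_{k-1}^2.
N_0 = 5
N_1 = 5 + 5^2 = 30
N_2 = 5 + 30^2 = 905
Terms of depth exactly 2: N_2 − N_1 = 905 − 30 = 875.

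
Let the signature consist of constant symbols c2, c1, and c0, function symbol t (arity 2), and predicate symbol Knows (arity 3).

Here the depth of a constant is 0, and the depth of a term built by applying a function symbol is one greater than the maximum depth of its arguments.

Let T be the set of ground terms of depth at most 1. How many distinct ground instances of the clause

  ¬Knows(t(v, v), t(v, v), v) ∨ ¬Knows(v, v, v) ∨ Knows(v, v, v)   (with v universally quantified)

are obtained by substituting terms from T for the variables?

Ground terms of depth ≤ 1:
  Count level by level. With function symbols t/2, the terms of depth ≤ k are the 3 constants together with each function applied to depth-≤(k−1) tuples, so N_k = 3 + N_{k-1}^2.
  N_0 = 3
  N_1 = 3 + 3^2 = 12
  Explicitly: c2, c1, c0, t(c2, c2), t(c2, c1), t(c2, c0), t(c1, c2), t(c1, c1), t(c1, c0), t(c0, c2), t(c0, c1), t(c0, c0).
So there are 12 ground terms available for substitution.
There is 1 variable to instantiate (v),  occurring in at least one literal, so different choices give different ground instances.
Number of ground instances = 12.

12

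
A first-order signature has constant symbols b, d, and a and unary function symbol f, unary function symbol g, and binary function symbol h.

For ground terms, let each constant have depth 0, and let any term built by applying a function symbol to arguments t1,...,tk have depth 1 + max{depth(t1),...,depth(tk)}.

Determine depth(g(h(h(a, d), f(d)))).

3

depth(h(a, d)) = 1 + max(0, 0) = 1
depth(f(d)) = 1 + depth(d) = 1 + 0 = 1
depth(h(h(a, d), f(d))) = 1 + max(1, 1) = 2
depth(g(h(h(a, d), f(d)))) = 1 + depth(h(h(a, d), f(d))) = 1 + 2 = 3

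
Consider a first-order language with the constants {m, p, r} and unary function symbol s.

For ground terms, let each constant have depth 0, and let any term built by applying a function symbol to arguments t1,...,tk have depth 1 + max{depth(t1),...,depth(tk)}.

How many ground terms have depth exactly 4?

Count level by level. With function symbols s/1, the terms of depth ≤ k are the 3 constants together with each function applied to depth-≤(k−1) tuples, so N_k = 3 + N_{k-1}.
N_0 = 3
N_1 = 3 + 3 = 6
N_2 = 3 + 6 = 9
N_3 = 3 + 9 = 12
N_4 = 3 + 12 = 15
Terms of depth exactly 4: N_4 − N_3 = 15 − 12 = 3.

3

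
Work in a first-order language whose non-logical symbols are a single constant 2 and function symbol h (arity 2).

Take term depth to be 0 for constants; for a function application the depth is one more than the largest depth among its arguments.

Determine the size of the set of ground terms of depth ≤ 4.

If N_k denotes the number of depth-≤k ground terms, the 1 constant gives N_0 = 1, and each function symbol of arity r contributes N_{k-1}^r new terms at level k: N_k = 1 + N_{k-1}^2.
N_0 = 1
N_1 = 1 + 1^2 = 2
N_2 = 1 + 2^2 = 5
N_3 = 1 + 5^2 = 26
N_4 = 1 + 26^2 = 677

677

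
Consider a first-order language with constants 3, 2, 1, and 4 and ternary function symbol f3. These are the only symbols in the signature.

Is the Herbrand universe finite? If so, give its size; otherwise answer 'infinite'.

infinite

The signature has at least one function symbol (f3, arity 3) and at least one constant (3).
Iterating f3 gives infinitely many distinct ground terms: 3, f3(3, 3, 3), f3(f3(3, 3, 3), f3(3, 3, 3), f3(3, 3, 3)), ...
So the Herbrand universe is infinite.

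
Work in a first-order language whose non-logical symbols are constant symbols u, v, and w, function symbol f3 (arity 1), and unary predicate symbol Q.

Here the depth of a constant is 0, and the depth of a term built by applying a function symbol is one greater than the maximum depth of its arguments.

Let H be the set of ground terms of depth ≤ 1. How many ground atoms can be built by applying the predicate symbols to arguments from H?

6

First count ground terms of depth ≤ 1.
If N_k denotes the number of depth-≤k ground terms, the 3 constants give N_0 = 3, and each function symbol of arity r contributes N_{k-1}^r new terms at level k: N_k = 3 + N_{k-1}.
N_0 = 3
N_1 = 3 + 3 = 6
Explicitly: u, v, w, f3(u), f3(v), f3(w).
So |H| = 6.
Each predicate of arity r yields |H|^r ground atoms (one per choice of an r-tuple from H):
  Q: 6
Total ground atoms: 6.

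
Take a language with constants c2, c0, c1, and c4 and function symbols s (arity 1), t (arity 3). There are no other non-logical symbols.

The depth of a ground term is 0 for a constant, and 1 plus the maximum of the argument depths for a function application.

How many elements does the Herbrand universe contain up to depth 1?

72

If N_k denotes the number of depth-≤k ground terms, the 4 constants give N_0 = 4, and each function symbol of arity r contributes N_{k-1}^r new terms at level k: N_k = 4 + N_{k-1} + N_{k-1}^3.
N_0 = 4
N_1 = 4 + 4 + 4^3 = 72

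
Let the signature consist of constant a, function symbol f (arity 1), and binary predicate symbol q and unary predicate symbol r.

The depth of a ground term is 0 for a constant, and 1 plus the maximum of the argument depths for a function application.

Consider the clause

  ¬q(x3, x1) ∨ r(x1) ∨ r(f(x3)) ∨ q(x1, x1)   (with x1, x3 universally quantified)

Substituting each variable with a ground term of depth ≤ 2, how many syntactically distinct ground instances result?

9

Ground terms of depth ≤ 2:
  Let N_k count ground terms of depth at most k. Each non-constant term of depth ≤ k is some function symbol applied to depth-≤(k−1) arguments, giving N_k = 1 + N_{k-1}.
  N_0 = 1
  N_1 = 1 + 1 = 2
  N_2 = 1 + 2 = 3
So there are 3 ground terms available for substitution.
There are 2 variables to instantiate (x1, x3), each occurring in at least one literal, so different choices give different ground instances.
Number of ground instances = 3^2 = 9.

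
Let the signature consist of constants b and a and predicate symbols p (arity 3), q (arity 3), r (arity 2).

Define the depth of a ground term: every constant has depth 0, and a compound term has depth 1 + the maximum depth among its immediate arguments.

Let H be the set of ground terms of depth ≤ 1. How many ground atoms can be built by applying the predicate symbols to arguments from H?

20

First count ground terms of depth ≤ 1.
With no function symbols every ground term is a constant, so there are exactly 2 ground terms at every depth bound.
N_0 = 2
N_1 = 2
So |H| = 2.
For each predicate symbol, the number of ground atoms is |H| raised to its arity; summing:
  p: 2^3 = 8;  q: 2^3 = 8;  r: 2^2 = 4
Total ground atoms: 8 + 8 + 4 = 20.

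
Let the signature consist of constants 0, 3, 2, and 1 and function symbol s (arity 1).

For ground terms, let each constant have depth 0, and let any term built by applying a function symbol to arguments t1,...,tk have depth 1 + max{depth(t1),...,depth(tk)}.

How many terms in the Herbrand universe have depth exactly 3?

4

Let N_k count ground terms of depth at most k. Each non-constant term of depth ≤ k is some function symbol applied to depth-≤(k−1) arguments, giving N_k = 4 + N_{k-1}.
N_0 = 4
N_1 = 4 + 4 = 8
N_2 = 4 + 8 = 12
N_3 = 4 + 12 = 16
Terms of depth exactly 3: N_3 − N_2 = 16 − 12 = 4.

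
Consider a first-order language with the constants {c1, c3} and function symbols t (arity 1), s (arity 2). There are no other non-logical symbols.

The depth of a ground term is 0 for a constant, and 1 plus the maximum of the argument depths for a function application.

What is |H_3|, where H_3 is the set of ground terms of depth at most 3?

If N_k denotes the number of depth-≤k ground terms, the 2 constants give N_0 = 2, and each function symbol of arity r contributes N_{k-1}^r new terms at level k: N_k = 2 + N_{k-1} + N_{k-1}^2.
N_0 = 2
N_1 = 2 + 2 + 2^2 = 8
N_2 = 2 + 8 + 8^2 = 74
N_3 = 2 + 74 + 74^2 = 5552

5552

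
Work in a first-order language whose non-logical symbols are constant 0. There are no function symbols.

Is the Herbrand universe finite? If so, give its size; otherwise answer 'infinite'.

There are no function symbols, so the only ground term is the single constant.
The Herbrand universe is {0}, finite with 1 element.

1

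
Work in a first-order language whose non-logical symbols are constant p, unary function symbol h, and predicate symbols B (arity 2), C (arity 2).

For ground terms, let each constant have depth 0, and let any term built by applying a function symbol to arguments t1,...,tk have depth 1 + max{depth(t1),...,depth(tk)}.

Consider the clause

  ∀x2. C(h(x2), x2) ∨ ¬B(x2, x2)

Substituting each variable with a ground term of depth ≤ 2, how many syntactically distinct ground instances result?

3

Ground terms of depth ≤ 2:
  Let N_k = |{terms of depth ≤ k}|. Then N_0 = 1 and N_k = 1 + N_{k-1} for k ≥ 1 (one summand per function symbol, arity giving the exponent).
  N_0 = 1
  N_1 = 1 + 1 = 2
  N_2 = 1 + 2 = 3
  Explicitly: p, h(p), h(h(p)).
So there are 3 ground terms available for substitution.
There is 1 variable to instantiate (x2),  occurring in at least one literal, so different choices give different ground instances.
Number of ground instances = 3.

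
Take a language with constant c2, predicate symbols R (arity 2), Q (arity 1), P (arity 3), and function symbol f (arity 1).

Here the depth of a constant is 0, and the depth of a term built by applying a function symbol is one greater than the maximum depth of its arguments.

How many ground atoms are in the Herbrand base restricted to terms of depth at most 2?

39

First count ground terms of depth ≤ 2.
Count level by level. With function symbols f/1, the terms of depth ≤ k are the 1 constant together with each function applied to depth-≤(k−1) tuples, so N_k = 1 + N_{k-1}.
N_0 = 1
N_1 = 1 + 1 = 2
N_2 = 1 + 2 = 3
So |H| = 3.
Each predicate of arity r yields |H|^r ground atoms (one per choice of an r-tuple from H):
  R: 3^2 = 9;  Q: 3;  P: 3^3 = 27
Total ground atoms: 9 + 3 + 27 = 39.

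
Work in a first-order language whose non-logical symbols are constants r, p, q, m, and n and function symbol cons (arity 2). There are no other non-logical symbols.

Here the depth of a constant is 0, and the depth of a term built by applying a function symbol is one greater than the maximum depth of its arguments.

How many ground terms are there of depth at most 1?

30

Write N_k for the number of ground terms of depth ≤ k. A term of depth ≤ k is either a constant or a function symbol applied to arguments of depth ≤ k−1, so N_k = 5 + N_{k-1}^2.
N_0 = 5
N_1 = 5 + 5^2 = 30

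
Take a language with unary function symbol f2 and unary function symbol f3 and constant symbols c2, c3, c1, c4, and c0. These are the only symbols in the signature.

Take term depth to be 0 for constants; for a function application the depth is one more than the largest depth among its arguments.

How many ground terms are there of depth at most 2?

35

Let N_k = |{terms of depth ≤ k}|. Then N_0 = 5 and N_k = 5 + N_{k-1} + N_{k-1} for k ≥ 1 (one summand per function symbol, arity giving the exponent).
N_0 = 5
N_1 = 5 + 5 + 5 = 15
N_2 = 5 + 15 + 15 = 35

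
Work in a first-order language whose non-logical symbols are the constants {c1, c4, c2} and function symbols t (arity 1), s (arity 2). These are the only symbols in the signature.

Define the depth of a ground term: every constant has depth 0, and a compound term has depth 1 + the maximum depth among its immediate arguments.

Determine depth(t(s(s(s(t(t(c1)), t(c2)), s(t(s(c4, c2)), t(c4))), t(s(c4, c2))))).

depth(t(c1)) = 1 + depth(c1) = 1 + 0 = 1
depth(t(t(c1))) = 1 + depth(t(c1)) = 1 + 1 = 2
depth(t(c2)) = 1 + depth(c2) = 1 + 0 = 1
depth(s(t(t(c1)), t(c2))) = 1 + max(2, 1) = 3
depth(s(c4, c2)) = 1 + max(0, 0) = 1
depth(t(s(c4, c2))) = 1 + depth(s(c4, c2)) = 1 + 1 = 2
depth(t(c4)) = 1 + depth(c4) = 1 + 0 = 1
depth(s(t(s(c4, c2)), t(c4))) = 1 + max(2, 1) = 3
depth(s(s(t(t(c1)), t(c2)), s(t(s(c4, c2)), t(c4)))) = 1 + max(3, 3) = 4
depth(s(s(s(t(t(c1)), t(c2)), s(t(s(c4, c2)), t(c4))), t(s(c4, c2)))) = 1 + max(4, 2) = 5
depth(t(s(s(s(t(t(c1)), t(c2)), s(t(s(c4, c2)), t(c4))), t(s(c4, c2))))) = 1 + depth(s(s(s(t(t(c1)), t(c2)), s(t(s(c4, c2)), t(c4))), t(s(c4, c2)))) = 1 + 5 = 6

6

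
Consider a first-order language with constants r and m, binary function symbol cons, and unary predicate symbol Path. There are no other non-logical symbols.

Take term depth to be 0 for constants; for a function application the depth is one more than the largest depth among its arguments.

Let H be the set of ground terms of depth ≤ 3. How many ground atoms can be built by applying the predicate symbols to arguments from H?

1446

First count ground terms of depth ≤ 3.
Write N_k for the number of ground terms of depth ≤ k. A term of depth ≤ k is either a constant or a function symbol applied to arguments of depth ≤ k−1, so N_k = 2 + N_{k-1}^2.
N_0 = 2
N_1 = 2 + 2^2 = 6
N_2 = 2 + 6^2 = 38
N_3 = 2 + 38^2 = 1446
So |H| = 1446.
Ground atoms are formed by filling each argument slot of a predicate with a term from H, so an r-ary predicate gives |H|^r atoms:
  Path: 1446
Total ground atoms: 1446.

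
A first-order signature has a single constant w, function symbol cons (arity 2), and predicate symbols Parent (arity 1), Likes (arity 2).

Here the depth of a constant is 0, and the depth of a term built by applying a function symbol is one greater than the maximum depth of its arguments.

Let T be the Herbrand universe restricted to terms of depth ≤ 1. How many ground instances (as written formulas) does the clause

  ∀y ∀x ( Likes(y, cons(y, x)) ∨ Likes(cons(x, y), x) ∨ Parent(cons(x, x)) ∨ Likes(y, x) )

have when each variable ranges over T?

Ground terms of depth ≤ 1:
  If N_k denotes the number of depth-≤k ground terms, the 1 constant gives N_0 = 1, and each function symbol of arity r contributes N_{k-1}^r new terms at level k: N_k = 1 + N_{k-1}^2.
  N_0 = 1
  N_1 = 1 + 1^2 = 2
So there are 2 ground terms available for substitution.
The body mentions every one of the 2 quantified variables; since ground terms form a free algebra, no two substitutions collapse to the same formula.
Number of ground instances = 2^2 = 4.

4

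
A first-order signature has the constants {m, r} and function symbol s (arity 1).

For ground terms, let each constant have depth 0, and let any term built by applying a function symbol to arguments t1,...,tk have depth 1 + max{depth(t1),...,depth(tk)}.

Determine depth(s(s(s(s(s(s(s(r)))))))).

depth(s(r)) = 1 + depth(r) = 1 + 0 = 1
depth(s(s(r))) = 1 + depth(s(r)) = 1 + 1 = 2
depth(s(s(s(r)))) = 1 + depth(s(s(r))) = 1 + 2 = 3
depth(s(s(s(s(r))))) = 1 + depth(s(s(s(r)))) = 1 + 3 = 4
depth(s(s(s(s(s(r)))))) = 1 + depth(s(s(s(s(r))))) = 1 + 4 = 5
depth(s(s(s(s(s(s(r))))))) = 1 + depth(s(s(s(s(s(r)))))) = 1 + 5 = 6
depth(s(s(s(s(s(s(s(r)))))))) = 1 + depth(s(s(s(s(s(s(r))))))) = 1 + 6 = 7

7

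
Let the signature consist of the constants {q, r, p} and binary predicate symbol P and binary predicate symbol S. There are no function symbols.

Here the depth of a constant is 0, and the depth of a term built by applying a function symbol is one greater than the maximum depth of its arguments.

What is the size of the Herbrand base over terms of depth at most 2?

First count ground terms of depth ≤ 2.
With no function symbols every ground term is a constant, so there are exactly 3 ground terms at every depth bound.
N_0 = 3
N_1 = 3
N_2 = 3
Explicitly: q, r, p.
So |H| = 3.
A ground atom is a predicate applied to a tuple of terms from H, so the count is the sum over predicates of |H|^arity:
  P: 3^2 = 9;  S: 3^2 = 9
Total ground atoms: 9 + 9 = 18.

18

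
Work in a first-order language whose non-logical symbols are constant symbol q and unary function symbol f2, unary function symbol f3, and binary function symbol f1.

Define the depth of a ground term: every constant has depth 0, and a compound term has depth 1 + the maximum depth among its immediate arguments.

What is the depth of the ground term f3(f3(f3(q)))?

depth(f3(q)) = 1 + depth(q) = 1 + 0 = 1
depth(f3(f3(q))) = 1 + depth(f3(q)) = 1 + 1 = 2
depth(f3(f3(f3(q)))) = 1 + depth(f3(f3(q))) = 1 + 2 = 3

3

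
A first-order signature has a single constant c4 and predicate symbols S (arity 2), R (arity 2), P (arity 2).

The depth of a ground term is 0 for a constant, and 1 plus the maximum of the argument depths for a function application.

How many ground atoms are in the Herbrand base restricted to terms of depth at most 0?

3

First count ground terms of depth ≤ 0.
With no function symbols every ground term is a constant, so there is exactly 1 ground term at every depth bound.
N_0 = 1
Explicitly: c4.
So |H| = 1.
Each predicate of arity r yields |H|^r ground atoms (one per choice of an r-tuple from H):
  S: 1^2 = 1;  R: 1^2 = 1;  P: 1^2 = 1
Total ground atoms: 1 + 1 + 1 = 3.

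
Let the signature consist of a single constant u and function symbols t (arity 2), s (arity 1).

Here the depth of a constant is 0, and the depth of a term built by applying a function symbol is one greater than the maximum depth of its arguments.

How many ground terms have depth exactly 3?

170

If N_k denotes the number of depth-≤k ground terms, the 1 constant gives N_0 = 1, and each function symbol of arity r contributes N_{k-1}^r new terms at level k: N_k = 1 + N_{k-1}^2 + N_{k-1}.
N_0 = 1
N_1 = 1 + 1^2 + 1 = 3
N_2 = 1 + 3^2 + 3 = 13
N_3 = 1 + 13^2 + 13 = 183
Terms of depth exactly 3: N_3 − N_2 = 183 − 13 = 170.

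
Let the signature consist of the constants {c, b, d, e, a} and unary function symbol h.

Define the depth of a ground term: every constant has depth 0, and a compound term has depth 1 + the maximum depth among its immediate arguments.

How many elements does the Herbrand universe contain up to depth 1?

Write N_k for the number of ground terms of depth ≤ k. A term of depth ≤ k is either a constant or a function symbol applied to arguments of depth ≤ k−1, so N_k = 5 + N_{k-1}.
N_0 = 5
N_1 = 5 + 5 = 10

10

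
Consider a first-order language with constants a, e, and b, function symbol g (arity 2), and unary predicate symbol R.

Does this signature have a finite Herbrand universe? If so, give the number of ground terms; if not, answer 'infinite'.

infinite

The signature has at least one function symbol (g, arity 2) and at least one constant (a).
Iterating g gives infinitely many distinct ground terms: a, g(a, a), g(g(a, a), g(a, a)), ...
So the Herbrand universe is infinite.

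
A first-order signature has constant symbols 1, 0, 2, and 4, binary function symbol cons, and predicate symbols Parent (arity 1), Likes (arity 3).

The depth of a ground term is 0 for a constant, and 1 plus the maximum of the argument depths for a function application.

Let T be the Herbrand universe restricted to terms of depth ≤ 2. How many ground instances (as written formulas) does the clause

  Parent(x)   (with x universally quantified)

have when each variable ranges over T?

Ground terms of depth ≤ 2:
  Let N_k = |{terms of depth ≤ k}|. Then N_0 = 4 and N_k = 4 + N_{k-1}^2 for k ≥ 1 (one summand per function symbol, arity giving the exponent).
  N_0 = 4
  N_1 = 4 + 4^2 = 20
  N_2 = 4 + 20^2 = 404
So there are 404 ground terms available for substitution.
There is 1 variable to instantiate (x),  occurring in at least one literal, so different choices give different ground instances.
Number of ground instances = 404.

404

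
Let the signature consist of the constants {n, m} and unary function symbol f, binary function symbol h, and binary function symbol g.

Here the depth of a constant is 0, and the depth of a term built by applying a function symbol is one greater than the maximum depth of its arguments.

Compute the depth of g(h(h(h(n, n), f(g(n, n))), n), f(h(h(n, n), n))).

5

depth(h(n, n)) = 1 + max(0, 0) = 1
depth(g(n, n)) = 1 + max(0, 0) = 1
depth(f(g(n, n))) = 1 + depth(g(n, n)) = 1 + 1 = 2
depth(h(h(n, n), f(g(n, n)))) = 1 + max(1, 2) = 3
depth(h(h(h(n, n), f(g(n, n))), n)) = 1 + max(3, 0) = 4
depth(h(h(n, n), n)) = 1 + max(1, 0) = 2
depth(f(h(h(n, n), n))) = 1 + depth(h(h(n, n), n)) = 1 + 2 = 3
depth(g(h(h(h(n, n), f(g(n, n))), n), f(h(h(n, n), n)))) = 1 + max(4, 3) = 5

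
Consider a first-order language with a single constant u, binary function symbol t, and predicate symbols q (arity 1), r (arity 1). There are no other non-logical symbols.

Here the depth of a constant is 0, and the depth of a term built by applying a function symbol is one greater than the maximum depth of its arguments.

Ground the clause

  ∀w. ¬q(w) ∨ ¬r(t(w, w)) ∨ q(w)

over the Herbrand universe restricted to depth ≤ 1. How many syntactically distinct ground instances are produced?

2

Ground terms of depth ≤ 1:
  Let N_k = |{terms of depth ≤ k}|. Then N_0 = 1 and N_k = 1 + N_{k-1}^2 for k ≥ 1 (one summand per function symbol, arity giving the exponent).
  N_0 = 1
  N_1 = 1 + 1^2 = 2
  Explicitly: u, t(u, u).
So there are 2 ground terms available for substitution.
The clause has 1 distinct variable (w), which appears in the body. In the free term algebra distinct substitutions yield syntactically distinct ground instances.
Number of ground instances = 2.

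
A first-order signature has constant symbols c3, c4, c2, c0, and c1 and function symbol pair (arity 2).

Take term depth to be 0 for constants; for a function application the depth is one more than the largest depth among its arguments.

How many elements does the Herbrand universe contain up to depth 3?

819030

Let N_k = |{terms of depth ≤ k}|. Then N_0 = 5 and N_k = 5 + N_{k-1}^2 for k ≥ 1 (one summand per function symbol, arity giving the exponent).
N_0 = 5
N_1 = 5 + 5^2 = 30
N_2 = 5 + 30^2 = 905
N_3 = 5 + 905^2 = 819030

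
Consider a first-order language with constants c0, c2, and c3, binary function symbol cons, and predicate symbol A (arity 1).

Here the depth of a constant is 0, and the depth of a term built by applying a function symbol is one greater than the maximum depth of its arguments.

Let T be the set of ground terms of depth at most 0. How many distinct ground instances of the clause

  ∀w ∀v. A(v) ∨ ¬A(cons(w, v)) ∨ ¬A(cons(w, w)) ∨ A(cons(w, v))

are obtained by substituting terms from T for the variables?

Ground terms of depth ≤ 0:
  Count level by level. With function symbols cons/2, the terms of depth ≤ k are the 3 constants together with each function applied to depth-≤(k−1) tuples, so N_k = 3 + N_{k-1}^2.
  N_0 = 3
  Explicitly: c0, c2, c3.
So there are 3 ground terms available for substitution.
The clause has 2 distinct variables (w, v), each appearing in the body. In the free term algebra distinct substitutions yield syntactically distinct ground instances.
Number of ground instances = 3^2 = 9.

9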